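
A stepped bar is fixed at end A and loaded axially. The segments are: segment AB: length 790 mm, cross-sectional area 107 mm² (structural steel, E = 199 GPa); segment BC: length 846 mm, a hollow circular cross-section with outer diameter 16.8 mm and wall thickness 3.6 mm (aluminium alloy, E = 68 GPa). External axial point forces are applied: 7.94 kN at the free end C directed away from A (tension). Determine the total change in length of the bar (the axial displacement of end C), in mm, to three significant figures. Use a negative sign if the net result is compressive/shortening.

0.956 mm

Internal axial forces (sectioning from the free end, tension +): N_BC = 7.94 kN, N_AB = 7.94 kN.
A_BC = 149.3 mm².
δ_AB = 7940·790/(107·199000) = 0.2946 mm
δ_BC = 7940·846/(149.3·68000) = 0.6617 mm
δ = Σδ_i = 0.9563 mm.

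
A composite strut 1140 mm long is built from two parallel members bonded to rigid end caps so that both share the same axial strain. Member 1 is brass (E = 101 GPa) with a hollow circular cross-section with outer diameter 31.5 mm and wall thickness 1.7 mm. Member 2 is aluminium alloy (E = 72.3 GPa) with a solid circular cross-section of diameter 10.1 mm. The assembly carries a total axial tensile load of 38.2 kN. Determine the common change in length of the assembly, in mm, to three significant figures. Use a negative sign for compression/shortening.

A_1 = 159.2 mm².
A_2 = 80.12 mm².
Equal strain + equilibrium ⇒ each member carries load in proportion to AE: A₁E₁ = 16070000 N, A₂E₂ = 5793000 N, ΣAE = 21870000 N.
δ = PL/ΣAE = 38200·1140/21870000 = 1.991 mm.

1.99 mm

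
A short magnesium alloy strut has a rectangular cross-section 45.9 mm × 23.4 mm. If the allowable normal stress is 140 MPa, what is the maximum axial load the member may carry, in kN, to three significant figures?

150 kN

A = 1074 mm².
P_max = σ_allow · A = 140 · 1074 = 150400 N = 150.4 kN.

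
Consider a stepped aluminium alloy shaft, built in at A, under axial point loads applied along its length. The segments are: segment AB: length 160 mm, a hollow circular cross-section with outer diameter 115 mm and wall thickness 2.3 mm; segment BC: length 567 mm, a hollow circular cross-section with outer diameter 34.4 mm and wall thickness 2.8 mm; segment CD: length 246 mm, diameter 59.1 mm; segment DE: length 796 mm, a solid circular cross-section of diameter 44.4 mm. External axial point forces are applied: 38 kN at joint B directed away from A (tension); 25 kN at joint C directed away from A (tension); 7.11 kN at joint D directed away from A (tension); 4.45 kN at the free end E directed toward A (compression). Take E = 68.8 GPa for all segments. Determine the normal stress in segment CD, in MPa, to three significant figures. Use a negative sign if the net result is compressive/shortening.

Internal axial forces (sectioning from the free end, tension +): N_DE = -4.45 kN, N_CD = 2.66 kN, N_BC = 27.66 kN, N_AB = 65.66 kN.
A_CD = 2743 mm².
σ_CD = N_CD/A_CD = 2660/2743 = 0.9697 MPa.

0.970 MPa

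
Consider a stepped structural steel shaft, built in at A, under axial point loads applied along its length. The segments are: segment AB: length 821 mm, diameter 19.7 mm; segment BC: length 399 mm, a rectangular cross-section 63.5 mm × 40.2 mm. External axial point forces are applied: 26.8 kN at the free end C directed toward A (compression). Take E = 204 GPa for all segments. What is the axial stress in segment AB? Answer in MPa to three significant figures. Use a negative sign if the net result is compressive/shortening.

-87.9 MPa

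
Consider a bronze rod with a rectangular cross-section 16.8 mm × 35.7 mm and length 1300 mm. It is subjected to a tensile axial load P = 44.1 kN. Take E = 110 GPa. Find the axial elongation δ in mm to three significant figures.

A = 599.8 mm².
δ_mech = NL/(AE) = 44100·1300/(599.8·110000) = 0.869 mm.

0.869 mm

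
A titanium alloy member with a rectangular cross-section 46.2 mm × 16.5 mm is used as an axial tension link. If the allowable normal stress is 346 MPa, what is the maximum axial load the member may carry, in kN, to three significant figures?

264 kN

A = 762.3 mm².
P_max = σ_allow · A = 346 · 762.3 = 263800 N = 263.8 kN.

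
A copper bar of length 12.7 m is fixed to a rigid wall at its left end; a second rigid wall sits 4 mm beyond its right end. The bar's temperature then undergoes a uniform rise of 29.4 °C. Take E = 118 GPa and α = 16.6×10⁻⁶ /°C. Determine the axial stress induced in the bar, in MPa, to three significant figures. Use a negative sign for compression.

-20.4 MPa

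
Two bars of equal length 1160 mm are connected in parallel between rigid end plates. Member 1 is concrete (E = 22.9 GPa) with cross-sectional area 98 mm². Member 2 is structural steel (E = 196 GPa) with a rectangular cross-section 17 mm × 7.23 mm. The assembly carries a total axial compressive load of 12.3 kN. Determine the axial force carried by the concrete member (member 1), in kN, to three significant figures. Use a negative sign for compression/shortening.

A_2 = 122.9 mm².
Equal strain + equilibrium ⇒ each member carries load in proportion to AE: A₁E₁ = 2244000 N, A₂E₂ = 24090000 N, ΣAE = 26330000 N.
F₁ = P·A₁E₁/ΣAE = -12300·2244000/26330000 = -1048 N.

-1.05 kN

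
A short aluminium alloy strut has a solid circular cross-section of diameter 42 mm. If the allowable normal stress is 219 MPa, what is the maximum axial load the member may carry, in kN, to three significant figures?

303 kN

A = 1385 mm².
P_max = σ_allow · A = 219 · 1385 = 303400 N = 303.4 kN.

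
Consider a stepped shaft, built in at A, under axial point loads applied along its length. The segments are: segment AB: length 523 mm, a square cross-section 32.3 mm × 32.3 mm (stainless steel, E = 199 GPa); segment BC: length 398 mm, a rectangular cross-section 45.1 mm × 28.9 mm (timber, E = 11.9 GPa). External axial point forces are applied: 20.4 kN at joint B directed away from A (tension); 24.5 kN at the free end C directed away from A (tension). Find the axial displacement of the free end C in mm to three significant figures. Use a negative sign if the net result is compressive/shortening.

Internal axial forces (sectioning from the free end, tension +): N_BC = 24.5 kN, N_AB = 44.9 kN.
A_AB = 1043 mm².
A_BC = 1303 mm².
δ_AB = 44900·523/(1043·199000) = 0.1131 mm
δ_BC = 24500·398/(1303·11900) = 0.6287 mm
δ = Σδ_i = 0.7418 mm.

0.742 mm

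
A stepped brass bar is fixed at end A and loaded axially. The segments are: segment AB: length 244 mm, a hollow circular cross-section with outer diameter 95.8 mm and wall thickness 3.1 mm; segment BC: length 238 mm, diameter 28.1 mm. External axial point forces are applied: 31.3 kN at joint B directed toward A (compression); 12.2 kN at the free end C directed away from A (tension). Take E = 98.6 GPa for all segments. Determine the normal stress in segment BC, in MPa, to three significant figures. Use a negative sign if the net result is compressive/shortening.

Internal axial forces (sectioning from the free end, tension +): N_BC = 12.2 kN, N_AB = -19.1 kN.
A_BC = 620.2 mm².
σ_BC = N_BC/A_BC = 12200/620.2 = 19.67 MPa.

19.7 MPa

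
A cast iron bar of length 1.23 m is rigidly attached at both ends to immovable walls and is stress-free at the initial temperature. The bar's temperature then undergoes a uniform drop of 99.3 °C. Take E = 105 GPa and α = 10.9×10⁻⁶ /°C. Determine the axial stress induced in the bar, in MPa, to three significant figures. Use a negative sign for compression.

Free thermal expansion αLΔT = 10.9e-6 · 1230 · -99.3 = -1.331 mm.
The walls impose strain ε = −(-1.331)/1230 = 1.0824e-03; σ = Eε = 105000 · 1.0824e-03 = 113.6 MPa.

114 MPa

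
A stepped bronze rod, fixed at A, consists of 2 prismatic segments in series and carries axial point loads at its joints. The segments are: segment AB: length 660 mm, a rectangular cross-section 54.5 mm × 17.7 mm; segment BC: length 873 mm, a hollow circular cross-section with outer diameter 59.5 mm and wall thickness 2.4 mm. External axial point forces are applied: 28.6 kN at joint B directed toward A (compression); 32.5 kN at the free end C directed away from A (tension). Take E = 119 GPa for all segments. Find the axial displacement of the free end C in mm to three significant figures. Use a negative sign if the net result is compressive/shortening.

0.576 mm

Internal axial forces (sectioning from the free end, tension +): N_BC = 32.5 kN, N_AB = 3.9 kN.
A_AB = 964.6 mm².
A_BC = 430.5 mm².
δ_AB = 3900·660/(964.6·119000) = 0.02242 mm
δ_BC = 32500·873/(430.5·119000) = 0.5538 mm
δ = Σδ_i = 0.5762 mm.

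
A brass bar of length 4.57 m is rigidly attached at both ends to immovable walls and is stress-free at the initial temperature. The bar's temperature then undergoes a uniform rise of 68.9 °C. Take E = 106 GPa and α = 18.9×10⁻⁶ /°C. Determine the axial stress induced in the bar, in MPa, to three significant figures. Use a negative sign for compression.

Free thermal expansion αLΔT = 18.9e-6 · 4570 · 68.9 = 5.951 mm.
The walls impose strain ε = −(5.951)/4570 = -1.3022e-03; σ = Eε = 106000 · -1.3022e-03 = -138 MPa.

-138 MPa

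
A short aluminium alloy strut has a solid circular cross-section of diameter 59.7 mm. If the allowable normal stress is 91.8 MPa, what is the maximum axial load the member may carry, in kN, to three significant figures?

A = 2799 mm².
P_max = σ_allow · A = 91.8 · 2799 = 257000 N = 257 kN.

257 kN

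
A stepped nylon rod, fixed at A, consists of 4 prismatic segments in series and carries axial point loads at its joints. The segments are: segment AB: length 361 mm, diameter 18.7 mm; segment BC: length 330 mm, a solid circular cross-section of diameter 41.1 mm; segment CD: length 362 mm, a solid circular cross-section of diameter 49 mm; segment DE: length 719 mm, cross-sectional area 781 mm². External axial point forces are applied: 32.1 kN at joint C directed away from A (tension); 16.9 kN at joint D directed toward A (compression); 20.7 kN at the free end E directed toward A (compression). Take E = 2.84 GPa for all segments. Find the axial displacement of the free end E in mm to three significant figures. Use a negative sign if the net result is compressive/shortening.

-12.3 mm

Internal axial forces (sectioning from the free end, tension +): N_DE = -20.7 kN, N_CD = -37.6 kN, N_BC = -5.5 kN, N_AB = -5.5 kN.
A_AB = 274.6 mm².
A_BC = 1327 mm².
A_CD = 1886 mm².
δ_AB = -5500·361/(274.6·2840) = -2.546 mm
δ_BC = -5500·330/(1327·2840) = -0.4817 mm
δ_CD = -37600·362/(1886·2840) = -2.542 mm
δ_DE = -20700·719/(781·2840) = -6.71 mm
δ = Σδ_i = -12.28 mm.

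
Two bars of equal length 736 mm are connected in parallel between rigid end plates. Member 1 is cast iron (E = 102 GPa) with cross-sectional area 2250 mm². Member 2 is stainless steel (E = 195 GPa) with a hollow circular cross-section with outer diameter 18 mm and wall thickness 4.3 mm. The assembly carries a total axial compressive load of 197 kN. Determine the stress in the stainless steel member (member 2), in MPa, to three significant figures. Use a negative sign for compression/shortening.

A_2 = 185.1 mm².
Equal strain + equilibrium ⇒ each member carries load in proportion to AE: A₁E₁ = 229500000 N, A₂E₂ = 36090000 N, ΣAE = 265600000 N.
σ₂ = P·E₂/ΣAE = -197000·195000/265600000 = -144.6 MPa.

-145 MPa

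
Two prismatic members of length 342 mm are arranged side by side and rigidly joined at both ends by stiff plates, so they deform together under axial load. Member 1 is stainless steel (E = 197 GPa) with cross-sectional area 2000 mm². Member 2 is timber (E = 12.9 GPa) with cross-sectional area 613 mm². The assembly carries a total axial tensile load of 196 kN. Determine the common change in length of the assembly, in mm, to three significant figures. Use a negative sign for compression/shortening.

0.167 mm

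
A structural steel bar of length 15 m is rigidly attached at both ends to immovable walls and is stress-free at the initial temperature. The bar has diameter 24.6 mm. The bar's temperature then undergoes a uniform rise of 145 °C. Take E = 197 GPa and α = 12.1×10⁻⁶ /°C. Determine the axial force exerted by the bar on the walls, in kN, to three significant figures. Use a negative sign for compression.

-164 kN

Free thermal expansion αLΔT = 12.1e-6 · 15000 · 145 = 26.32 mm.
The walls impose strain ε = −(26.32)/15000 = -1.7545e-03; σ = Eε = 197000 · -1.7545e-03 = -345.6 MPa.
Wall reaction R = σ·A = -345.6·475.3 = -164300 N = -164.3 kN.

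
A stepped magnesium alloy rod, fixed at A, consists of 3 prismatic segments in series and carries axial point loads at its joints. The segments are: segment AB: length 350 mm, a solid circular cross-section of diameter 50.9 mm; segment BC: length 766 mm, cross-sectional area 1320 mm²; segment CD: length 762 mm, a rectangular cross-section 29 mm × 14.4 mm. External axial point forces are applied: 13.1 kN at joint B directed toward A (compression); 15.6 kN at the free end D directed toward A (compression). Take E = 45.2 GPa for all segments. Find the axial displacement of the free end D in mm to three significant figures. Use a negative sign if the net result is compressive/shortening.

-0.939 mm

Internal axial forces (sectioning from the free end, tension +): N_CD = -15.6 kN, N_BC = -15.6 kN, N_AB = -28.7 kN.
A_AB = 2035 mm².
A_CD = 417.6 mm².
δ_AB = -28700·350/(2035·45200) = -0.1092 mm
δ_BC = -15600·766/(1320·45200) = -0.2003 mm
δ_CD = -15600·762/(417.6·45200) = -0.6298 mm
δ = Σδ_i = -0.9393 mm.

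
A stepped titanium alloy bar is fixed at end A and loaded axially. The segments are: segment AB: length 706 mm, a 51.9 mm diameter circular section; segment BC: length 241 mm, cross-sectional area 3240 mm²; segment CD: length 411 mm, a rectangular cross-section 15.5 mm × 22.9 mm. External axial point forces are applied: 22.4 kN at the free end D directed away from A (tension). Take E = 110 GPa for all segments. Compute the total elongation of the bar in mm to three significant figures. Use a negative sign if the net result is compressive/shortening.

Internal axial forces (sectioning from the free end, tension +): N_CD = 22.4 kN, N_BC = 22.4 kN, N_AB = 22.4 kN.
A_AB = 2116 mm².
A_CD = 354.9 mm².
δ_AB = 22400·706/(2116·110000) = 0.06796 mm
δ_BC = 22400·241/(3240·110000) = 0.01515 mm
δ_CD = 22400·411/(354.9·110000) = 0.2358 mm
δ = Σδ_i = 0.3189 mm.

0.319 mm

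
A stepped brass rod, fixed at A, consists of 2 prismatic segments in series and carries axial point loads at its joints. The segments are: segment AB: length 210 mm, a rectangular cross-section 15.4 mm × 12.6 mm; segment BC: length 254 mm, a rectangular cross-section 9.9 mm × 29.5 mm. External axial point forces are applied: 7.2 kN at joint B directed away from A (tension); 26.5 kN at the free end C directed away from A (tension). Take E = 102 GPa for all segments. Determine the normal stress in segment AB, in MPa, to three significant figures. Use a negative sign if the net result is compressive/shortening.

174 MPa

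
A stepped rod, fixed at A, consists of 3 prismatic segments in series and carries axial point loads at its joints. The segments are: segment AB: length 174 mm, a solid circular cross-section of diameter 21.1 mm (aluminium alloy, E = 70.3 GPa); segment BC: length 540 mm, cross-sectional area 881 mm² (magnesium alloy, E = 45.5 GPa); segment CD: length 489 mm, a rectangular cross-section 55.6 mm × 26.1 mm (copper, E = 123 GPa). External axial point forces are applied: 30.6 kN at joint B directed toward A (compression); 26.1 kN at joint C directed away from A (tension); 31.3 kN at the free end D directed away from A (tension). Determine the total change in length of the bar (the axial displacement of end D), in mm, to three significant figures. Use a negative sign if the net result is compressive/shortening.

1.05 mm

Internal axial forces (sectioning from the free end, tension +): N_CD = 31.3 kN, N_BC = 57.4 kN, N_AB = 26.8 kN.
A_AB = 349.7 mm².
A_CD = 1451 mm².
δ_AB = 26800·174/(349.7·70300) = 0.1897 mm
δ_BC = 57400·540/(881·45500) = 0.7732 mm
δ_CD = 31300·489/(1451·123000) = 0.08575 mm
δ = Σδ_i = 1.049 mm.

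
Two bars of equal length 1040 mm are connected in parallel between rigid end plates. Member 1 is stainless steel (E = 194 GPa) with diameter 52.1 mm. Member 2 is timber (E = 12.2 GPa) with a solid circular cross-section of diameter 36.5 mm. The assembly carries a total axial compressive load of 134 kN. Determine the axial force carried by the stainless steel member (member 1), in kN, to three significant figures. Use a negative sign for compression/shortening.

-130 kN

A_1 = 2132 mm².
A_2 = 1046 mm².
Equal strain + equilibrium ⇒ each member carries load in proportion to AE: A₁E₁ = 413600000 N, A₂E₂ = 12770000 N, ΣAE = 426400000 N.
F₁ = P·A₁E₁/ΣAE = -134000·413600000/426400000 = -130000 N.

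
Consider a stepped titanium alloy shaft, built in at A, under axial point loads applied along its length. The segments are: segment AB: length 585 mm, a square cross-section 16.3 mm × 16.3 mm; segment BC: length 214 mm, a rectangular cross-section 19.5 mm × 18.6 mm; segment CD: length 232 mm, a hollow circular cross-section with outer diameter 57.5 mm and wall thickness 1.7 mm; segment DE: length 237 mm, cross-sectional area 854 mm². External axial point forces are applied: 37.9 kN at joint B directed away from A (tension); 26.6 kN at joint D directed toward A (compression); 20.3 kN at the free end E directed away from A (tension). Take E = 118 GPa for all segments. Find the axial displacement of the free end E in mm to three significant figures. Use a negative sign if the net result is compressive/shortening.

Internal axial forces (sectioning from the free end, tension +): N_DE = 20.3 kN, N_CD = -6.3 kN, N_BC = -6.3 kN, N_AB = 31.6 kN.
A_AB = 265.7 mm².
A_BC = 362.7 mm².
A_CD = 298 mm².
δ_AB = 31600·585/(265.7·118000) = 0.5896 mm
δ_BC = -6300·214/(362.7·118000) = -0.0315 mm
δ_CD = -6300·232/(298·118000) = -0.04156 mm
δ_DE = 20300·237/(854·118000) = 0.04774 mm
δ = Σδ_i = 0.5643 mm.

0.564 mm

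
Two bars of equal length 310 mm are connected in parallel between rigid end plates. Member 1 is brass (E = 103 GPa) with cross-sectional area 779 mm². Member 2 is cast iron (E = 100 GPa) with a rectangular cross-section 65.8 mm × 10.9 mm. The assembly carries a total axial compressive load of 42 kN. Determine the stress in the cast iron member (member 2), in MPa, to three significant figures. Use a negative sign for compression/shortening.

-27.6 MPa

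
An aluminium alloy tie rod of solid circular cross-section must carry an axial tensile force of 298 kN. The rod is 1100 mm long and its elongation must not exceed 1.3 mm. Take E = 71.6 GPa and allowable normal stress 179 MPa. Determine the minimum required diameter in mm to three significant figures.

67.0 mm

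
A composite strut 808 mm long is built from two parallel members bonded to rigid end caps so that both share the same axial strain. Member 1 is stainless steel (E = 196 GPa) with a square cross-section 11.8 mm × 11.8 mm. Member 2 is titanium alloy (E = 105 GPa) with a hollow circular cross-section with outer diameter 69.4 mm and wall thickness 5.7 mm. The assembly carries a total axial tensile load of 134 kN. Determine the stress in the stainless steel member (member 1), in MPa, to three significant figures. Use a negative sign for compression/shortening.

179 MPa

A_1 = 139.2 mm².
A_2 = 1141 mm².
Equal strain + equilibrium ⇒ each member carries load in proportion to AE: A₁E₁ = 27290000 N, A₂E₂ = 119800000 N, ΣAE = 147100000 N.
σ₁ = P·E₁/ΣAE = 134000·196000/147100000 = 178.6 MPa.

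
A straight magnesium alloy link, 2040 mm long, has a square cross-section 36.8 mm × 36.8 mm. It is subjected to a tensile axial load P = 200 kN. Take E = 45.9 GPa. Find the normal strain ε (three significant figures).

0.00322

A = 1354 mm².
σ = N/A = 147.7 MPa; ε = σ/E = 147.7/45900 = 3.218e-03.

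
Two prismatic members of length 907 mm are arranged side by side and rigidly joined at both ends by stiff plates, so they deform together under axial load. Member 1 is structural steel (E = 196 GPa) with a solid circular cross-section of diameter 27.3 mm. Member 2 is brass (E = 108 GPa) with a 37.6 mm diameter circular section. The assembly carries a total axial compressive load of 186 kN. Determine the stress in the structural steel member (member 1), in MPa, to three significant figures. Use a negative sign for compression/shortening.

A_1 = 585.3 mm².
A_2 = 1110 mm².
Equal strain + equilibrium ⇒ each member carries load in proportion to AE: A₁E₁ = 114700000 N, A₂E₂ = 119900000 N, ΣAE = 234600000 N.
σ₁ = P·E₁/ΣAE = -186000·196000/234600000 = -155.4 MPa.

-155 MPa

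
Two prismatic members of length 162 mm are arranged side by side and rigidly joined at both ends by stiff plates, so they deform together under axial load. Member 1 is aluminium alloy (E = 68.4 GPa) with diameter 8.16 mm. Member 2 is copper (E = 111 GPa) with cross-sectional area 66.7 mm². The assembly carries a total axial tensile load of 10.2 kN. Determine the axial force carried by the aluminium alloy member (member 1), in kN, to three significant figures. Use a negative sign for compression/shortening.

A_1 = 52.3 mm².
Equal strain + equilibrium ⇒ each member carries load in proportion to AE: A₁E₁ = 3577000 N, A₂E₂ = 7404000 N, ΣAE = 10980000 N.
F₁ = P·A₁E₁/ΣAE = 10200·3577000/10980000 = 3323 N.

3.32 kN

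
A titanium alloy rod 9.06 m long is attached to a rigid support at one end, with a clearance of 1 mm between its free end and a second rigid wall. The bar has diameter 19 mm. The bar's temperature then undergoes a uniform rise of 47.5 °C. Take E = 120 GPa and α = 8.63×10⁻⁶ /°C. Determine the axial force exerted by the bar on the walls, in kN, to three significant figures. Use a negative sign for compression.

Free thermal expansion αLΔT = 8.63e-6 · 9060 · 47.5 = 3.714 mm.
The walls engage after the gap closes; constrained expansion = 3.714 − 1 = 2.714 mm.
The walls impose strain ε = −(2.714)/9060 = -2.9955e-04; σ = Eε = 120000 · -2.9955e-04 = -35.95 MPa.
Wall reaction R = σ·A = -35.95·283.5 = -10190 N = -10.19 kN.

-10.2 kN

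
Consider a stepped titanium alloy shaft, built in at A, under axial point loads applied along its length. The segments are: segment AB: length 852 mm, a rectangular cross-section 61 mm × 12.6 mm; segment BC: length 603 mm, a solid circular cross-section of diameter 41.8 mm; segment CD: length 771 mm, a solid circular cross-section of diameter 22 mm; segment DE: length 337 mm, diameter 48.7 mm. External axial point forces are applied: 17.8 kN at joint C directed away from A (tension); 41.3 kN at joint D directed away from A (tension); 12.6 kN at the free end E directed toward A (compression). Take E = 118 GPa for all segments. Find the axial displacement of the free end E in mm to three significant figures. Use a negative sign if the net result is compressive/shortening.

Internal axial forces (sectioning from the free end, tension +): N_DE = -12.6 kN, N_CD = 28.7 kN, N_BC = 46.5 kN, N_AB = 46.5 kN.
A_AB = 768.6 mm².
A_BC = 1372 mm².
A_CD = 380.1 mm².
A_DE = 1863 mm².
δ_AB = 46500·852/(768.6·118000) = 0.4368 mm
δ_BC = 46500·603/(1372·118000) = 0.1732 mm
δ_CD = 28700·771/(380.1·118000) = 0.4933 mm
δ_DE = -12600·337/(1863·118000) = -0.01932 mm
δ = Σδ_i = 1.084 mm.

1.08 mm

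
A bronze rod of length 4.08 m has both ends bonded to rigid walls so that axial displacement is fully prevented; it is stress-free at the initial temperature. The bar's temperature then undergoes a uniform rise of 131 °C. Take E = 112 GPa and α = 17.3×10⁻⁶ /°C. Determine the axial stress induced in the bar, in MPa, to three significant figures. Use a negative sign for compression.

-254 MPa

Free thermal expansion αLΔT = 17.3e-6 · 4080 · 131 = 9.247 mm.
The walls impose strain ε = −(9.247)/4080 = -2.2663e-03; σ = Eε = 112000 · -2.2663e-03 = -253.8 MPa.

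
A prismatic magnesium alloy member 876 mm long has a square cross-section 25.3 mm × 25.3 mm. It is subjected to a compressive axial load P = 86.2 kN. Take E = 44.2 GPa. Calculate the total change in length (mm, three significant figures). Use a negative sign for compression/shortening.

-2.67 mm

A = 640.1 mm².
δ_mech = NL/(AE) = -86200·876/(640.1·44200) = -2.669 mm.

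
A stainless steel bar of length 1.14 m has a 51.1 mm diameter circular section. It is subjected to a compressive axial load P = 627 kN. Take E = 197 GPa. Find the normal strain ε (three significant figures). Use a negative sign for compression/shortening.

-0.00155

A = 2051 mm².
σ = N/A = -305.7 MPa; ε = σ/E = -305.7/197000 = -1.552e-03.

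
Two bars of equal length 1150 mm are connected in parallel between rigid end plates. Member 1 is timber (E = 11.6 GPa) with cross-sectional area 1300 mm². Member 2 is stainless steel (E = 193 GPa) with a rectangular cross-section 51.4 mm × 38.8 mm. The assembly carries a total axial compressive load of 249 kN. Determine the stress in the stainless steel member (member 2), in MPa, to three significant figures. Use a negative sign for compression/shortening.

A_2 = 1994 mm².
Equal strain + equilibrium ⇒ each member carries load in proportion to AE: A₁E₁ = 15080000 N, A₂E₂ = 384900000 N, ΣAE = 400000000 N.
σ₂ = P·E₂/ΣAE = -249000·193000/400000000 = -120.1 MPa.

-120 MPa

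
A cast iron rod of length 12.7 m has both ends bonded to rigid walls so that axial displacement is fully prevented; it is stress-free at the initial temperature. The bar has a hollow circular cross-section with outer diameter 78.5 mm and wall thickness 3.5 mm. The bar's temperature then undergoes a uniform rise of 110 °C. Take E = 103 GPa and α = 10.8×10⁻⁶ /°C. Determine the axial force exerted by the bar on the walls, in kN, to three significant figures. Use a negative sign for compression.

-101 kN

Free thermal expansion αLΔT = 10.8e-6 · 12700 · 110 = 15.09 mm.
The walls impose strain ε = −(15.09)/12700 = -1.1880e-03; σ = Eε = 103000 · -1.1880e-03 = -122.4 MPa.
Wall reaction R = σ·A = -122.4·824.7 = -100900 N = -100.9 kN.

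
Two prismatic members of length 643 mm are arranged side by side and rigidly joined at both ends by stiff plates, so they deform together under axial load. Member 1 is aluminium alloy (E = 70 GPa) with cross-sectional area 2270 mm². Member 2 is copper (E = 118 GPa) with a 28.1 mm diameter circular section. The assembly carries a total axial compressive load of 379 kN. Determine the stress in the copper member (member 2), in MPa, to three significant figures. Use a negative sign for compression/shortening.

-193 MPa

A_2 = 620.2 mm².
Equal strain + equilibrium ⇒ each member carries load in proportion to AE: A₁E₁ = 158900000 N, A₂E₂ = 73180000 N, ΣAE = 232100000 N.
σ₂ = P·E₂/ΣAE = -379000·118000/232100000 = -192.7 MPa.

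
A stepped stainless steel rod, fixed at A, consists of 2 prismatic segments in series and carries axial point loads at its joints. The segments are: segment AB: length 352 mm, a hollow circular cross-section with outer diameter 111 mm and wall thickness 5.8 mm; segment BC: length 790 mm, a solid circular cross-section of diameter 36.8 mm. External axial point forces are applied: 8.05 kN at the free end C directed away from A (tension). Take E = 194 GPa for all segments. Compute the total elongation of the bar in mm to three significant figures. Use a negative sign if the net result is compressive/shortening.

0.0384 mm

Internal axial forces (sectioning from the free end, tension +): N_BC = 8.05 kN, N_AB = 8.05 kN.
A_AB = 1917 mm².
A_BC = 1064 mm².
δ_AB = 8050·352/(1917·194000) = 0.00762 mm
δ_BC = 8050·790/(1064·194000) = 0.03082 mm
δ = Σδ_i = 0.03844 mm.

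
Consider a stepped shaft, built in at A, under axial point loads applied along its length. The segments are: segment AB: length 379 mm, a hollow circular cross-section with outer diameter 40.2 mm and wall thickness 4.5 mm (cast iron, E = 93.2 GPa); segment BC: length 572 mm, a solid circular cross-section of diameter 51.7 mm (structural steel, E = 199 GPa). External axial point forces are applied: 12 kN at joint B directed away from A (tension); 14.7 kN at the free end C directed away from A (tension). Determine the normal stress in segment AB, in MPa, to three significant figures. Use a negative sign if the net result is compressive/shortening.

Internal axial forces (sectioning from the free end, tension +): N_BC = 14.7 kN, N_AB = 26.7 kN.
A_AB = 504.7 mm².
σ_AB = N_AB/A_AB = 26700/504.7 = 52.9 MPa.

52.9 MPa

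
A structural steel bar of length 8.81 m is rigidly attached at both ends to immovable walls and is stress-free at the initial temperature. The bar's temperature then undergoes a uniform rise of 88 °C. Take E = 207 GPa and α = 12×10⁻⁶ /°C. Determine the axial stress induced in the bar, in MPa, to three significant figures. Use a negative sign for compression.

-219 MPa

Free thermal expansion αLΔT = 12e-6 · 8810 · 88 = 9.303 mm.
The walls impose strain ε = −(9.303)/8810 = -1.0560e-03; σ = Eε = 207000 · -1.0560e-03 = -218.6 MPa.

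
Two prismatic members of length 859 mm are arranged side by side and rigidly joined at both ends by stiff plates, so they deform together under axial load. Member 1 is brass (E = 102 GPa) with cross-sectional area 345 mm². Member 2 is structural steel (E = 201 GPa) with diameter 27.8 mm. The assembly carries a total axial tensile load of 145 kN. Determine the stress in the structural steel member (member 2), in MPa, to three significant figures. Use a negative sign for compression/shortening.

185 MPa

A_2 = 607 mm².
Equal strain + equilibrium ⇒ each member carries load in proportion to AE: A₁E₁ = 35190000 N, A₂E₂ = 122000000 N, ΣAE = 157200000 N.
σ₂ = P·E₂/ΣAE = 145000·201000/157200000 = 185.4 MPa.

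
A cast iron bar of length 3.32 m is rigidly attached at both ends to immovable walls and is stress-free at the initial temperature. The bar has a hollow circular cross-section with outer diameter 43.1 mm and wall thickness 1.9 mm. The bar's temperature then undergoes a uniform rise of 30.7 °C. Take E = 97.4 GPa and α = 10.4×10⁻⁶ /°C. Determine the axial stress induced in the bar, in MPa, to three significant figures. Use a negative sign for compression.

Free thermal expansion αLΔT = 10.4e-6 · 3320 · 30.7 = 1.06 mm.
The walls impose strain ε = −(1.06)/3320 = -3.1928e-04; σ = Eε = 97400 · -3.1928e-04 = -31.1 MPa.

-31.1 MPa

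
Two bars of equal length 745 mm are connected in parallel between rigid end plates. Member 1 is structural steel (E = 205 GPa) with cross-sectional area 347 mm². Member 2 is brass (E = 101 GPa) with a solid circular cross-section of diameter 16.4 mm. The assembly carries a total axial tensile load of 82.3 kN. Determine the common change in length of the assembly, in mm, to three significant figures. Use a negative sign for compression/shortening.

0.663 mm

A_2 = 211.2 mm².
Equal strain + equilibrium ⇒ each member carries load in proportion to AE: A₁E₁ = 71140000 N, A₂E₂ = 21340000 N, ΣAE = 92470000 N.
δ = PL/ΣAE = 82300·745/92470000 = 0.6631 mm.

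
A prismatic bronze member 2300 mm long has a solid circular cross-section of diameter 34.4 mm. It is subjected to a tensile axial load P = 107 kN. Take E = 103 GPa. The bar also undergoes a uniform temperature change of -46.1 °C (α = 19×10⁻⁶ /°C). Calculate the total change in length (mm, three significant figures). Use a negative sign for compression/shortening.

0.556 mm

A = 929.4 mm².
δ_mech = NL/(AE) = 107000·2300/(929.4·103000) = 2.571 mm.
δ_thermal = αLΔT = 19e-6·2300·-46.1 = -2.015 mm.
δ = δ_mech + δ_thermal = 0.5562 mm.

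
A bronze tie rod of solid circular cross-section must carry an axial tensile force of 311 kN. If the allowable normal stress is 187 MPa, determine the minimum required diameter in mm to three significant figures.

Required area A ≥ P/σ_allow = 311000/187 = 1663 mm².
For a solid circular section, d ≥ √(4A/π) = 46.02 mm.

46.0 mm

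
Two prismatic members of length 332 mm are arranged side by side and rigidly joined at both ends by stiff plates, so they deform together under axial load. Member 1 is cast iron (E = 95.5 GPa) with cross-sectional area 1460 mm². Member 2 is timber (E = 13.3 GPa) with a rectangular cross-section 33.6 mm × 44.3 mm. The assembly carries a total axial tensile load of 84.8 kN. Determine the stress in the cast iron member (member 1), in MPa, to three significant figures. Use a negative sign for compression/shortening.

50.9 MPa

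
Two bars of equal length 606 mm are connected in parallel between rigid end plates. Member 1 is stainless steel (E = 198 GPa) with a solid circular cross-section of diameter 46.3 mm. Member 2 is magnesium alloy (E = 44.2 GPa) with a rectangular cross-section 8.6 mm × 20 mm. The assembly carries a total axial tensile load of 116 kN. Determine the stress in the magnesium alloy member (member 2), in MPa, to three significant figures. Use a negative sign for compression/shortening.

A_1 = 1684 mm².
A_2 = 172 mm².
Equal strain + equilibrium ⇒ each member carries load in proportion to AE: A₁E₁ = 333400000 N, A₂E₂ = 7602000 N, ΣAE = 341000000 N.
σ₂ = P·E₂/ΣAE = 116000·44200/341000000 = 15.04 MPa.

15.0 MPa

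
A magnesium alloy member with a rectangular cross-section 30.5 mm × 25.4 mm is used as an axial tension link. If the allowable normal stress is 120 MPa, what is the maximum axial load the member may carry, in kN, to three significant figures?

93.0 kN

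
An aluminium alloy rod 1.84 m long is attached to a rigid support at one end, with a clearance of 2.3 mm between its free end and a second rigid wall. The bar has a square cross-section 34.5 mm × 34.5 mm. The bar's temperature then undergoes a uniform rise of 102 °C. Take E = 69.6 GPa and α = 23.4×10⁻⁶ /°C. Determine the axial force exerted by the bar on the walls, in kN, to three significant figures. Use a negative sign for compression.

-94.2 kN

Free thermal expansion αLΔT = 23.4e-6 · 1840 · 102 = 4.392 mm.
The walls engage after the gap closes; constrained expansion = 4.392 − 2.3 = 2.092 mm.
The walls impose strain ε = −(2.092)/1840 = -1.1368e-03; σ = Eε = 69600 · -1.1368e-03 = -79.12 MPa.
Wall reaction R = σ·A = -79.12·1190 = -94170 N = -94.17 kN.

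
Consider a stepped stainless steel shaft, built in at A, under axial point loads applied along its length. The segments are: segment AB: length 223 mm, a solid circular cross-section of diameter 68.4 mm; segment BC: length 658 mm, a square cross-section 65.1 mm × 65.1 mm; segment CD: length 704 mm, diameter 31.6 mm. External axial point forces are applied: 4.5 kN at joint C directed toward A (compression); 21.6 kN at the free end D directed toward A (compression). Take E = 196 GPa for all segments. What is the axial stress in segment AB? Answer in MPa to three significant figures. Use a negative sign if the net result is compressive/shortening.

-7.10 MPa

Internal axial forces (sectioning from the free end, tension +): N_CD = -21.6 kN, N_BC = -26.1 kN, N_AB = -26.1 kN.
A_AB = 3675 mm².
σ_AB = N_AB/A_AB = -26100/3675 = -7.103 MPa.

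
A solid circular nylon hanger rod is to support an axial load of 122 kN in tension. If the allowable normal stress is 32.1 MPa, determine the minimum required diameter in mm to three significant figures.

69.6 mm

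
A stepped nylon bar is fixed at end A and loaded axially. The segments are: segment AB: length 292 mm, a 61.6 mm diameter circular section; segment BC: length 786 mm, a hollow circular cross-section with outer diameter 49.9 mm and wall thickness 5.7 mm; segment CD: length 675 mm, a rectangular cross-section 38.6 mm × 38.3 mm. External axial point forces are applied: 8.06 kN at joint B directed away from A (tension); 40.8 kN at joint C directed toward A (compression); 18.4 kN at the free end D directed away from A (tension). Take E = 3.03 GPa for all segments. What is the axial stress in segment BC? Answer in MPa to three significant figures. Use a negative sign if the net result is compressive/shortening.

-28.3 MPa

Internal axial forces (sectioning from the free end, tension +): N_CD = 18.4 kN, N_BC = -22.4 kN, N_AB = -14.34 kN.
A_BC = 791.5 mm².
σ_BC = N_BC/A_BC = -22400/791.5 = -28.3 MPa.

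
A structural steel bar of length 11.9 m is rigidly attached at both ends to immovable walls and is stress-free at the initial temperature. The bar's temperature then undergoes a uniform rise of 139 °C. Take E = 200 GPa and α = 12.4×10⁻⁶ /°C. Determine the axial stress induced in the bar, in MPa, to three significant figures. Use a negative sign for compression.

Free thermal expansion αLΔT = 12.4e-6 · 11900 · 139 = 20.51 mm.
The walls impose strain ε = −(20.51)/11900 = -1.7236e-03; σ = Eε = 200000 · -1.7236e-03 = -344.7 MPa.

-345 MPa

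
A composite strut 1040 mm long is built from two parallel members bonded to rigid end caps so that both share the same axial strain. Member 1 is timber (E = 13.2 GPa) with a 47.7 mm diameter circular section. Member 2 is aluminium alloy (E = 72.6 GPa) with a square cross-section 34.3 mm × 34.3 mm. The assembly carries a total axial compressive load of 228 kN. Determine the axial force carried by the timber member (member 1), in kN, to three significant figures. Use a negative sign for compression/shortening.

A_1 = 1787 mm².
A_2 = 1176 mm².
Equal strain + equilibrium ⇒ each member carries load in proportion to AE: A₁E₁ = 23590000 N, A₂E₂ = 85410000 N, ΣAE = 109000000 N.
F₁ = P·A₁E₁/ΣAE = -228000·23590000/109000000 = -49340 N.

-49.3 kN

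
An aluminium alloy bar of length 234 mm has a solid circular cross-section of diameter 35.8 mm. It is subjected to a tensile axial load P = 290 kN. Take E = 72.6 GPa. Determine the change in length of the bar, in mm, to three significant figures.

A = 1007 mm².
δ_mech = NL/(AE) = 290000·234/(1007·72600) = 0.9286 mm.

0.929 mm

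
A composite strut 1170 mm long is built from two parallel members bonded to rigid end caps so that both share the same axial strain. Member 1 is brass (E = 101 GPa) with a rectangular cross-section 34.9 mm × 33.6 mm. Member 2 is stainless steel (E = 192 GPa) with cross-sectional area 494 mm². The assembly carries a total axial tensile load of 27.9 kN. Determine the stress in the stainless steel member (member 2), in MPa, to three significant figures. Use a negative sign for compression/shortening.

A_1 = 1173 mm².
Equal strain + equilibrium ⇒ each member carries load in proportion to AE: A₁E₁ = 118400000 N, A₂E₂ = 94850000 N, ΣAE = 213300000 N.
σ₂ = P·E₂/ΣAE = 27900·192000/213300000 = 25.12 MPa.

25.1 MPa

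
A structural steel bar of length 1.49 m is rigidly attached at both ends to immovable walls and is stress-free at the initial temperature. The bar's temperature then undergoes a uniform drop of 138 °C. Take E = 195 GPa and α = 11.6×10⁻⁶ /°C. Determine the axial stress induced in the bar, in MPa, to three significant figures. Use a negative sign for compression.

Free thermal expansion αLΔT = 11.6e-6 · 1490 · -138 = -2.385 mm.
The walls impose strain ε = −(-2.385)/1490 = 1.6008e-03; σ = Eε = 195000 · 1.6008e-03 = 312.2 MPa.

312 MPa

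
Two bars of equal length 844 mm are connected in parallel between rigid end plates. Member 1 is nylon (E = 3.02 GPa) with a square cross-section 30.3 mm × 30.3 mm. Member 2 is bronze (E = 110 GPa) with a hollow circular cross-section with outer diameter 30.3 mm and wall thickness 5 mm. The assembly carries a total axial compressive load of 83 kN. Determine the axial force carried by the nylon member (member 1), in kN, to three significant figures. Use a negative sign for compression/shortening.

-4.95 kN

A_1 = 918.1 mm².
A_2 = 397.4 mm².
Equal strain + equilibrium ⇒ each member carries load in proportion to AE: A₁E₁ = 2773000 N, A₂E₂ = 43720000 N, ΣAE = 46490000 N.
F₁ = P·A₁E₁/ΣAE = -83000·2773000/46490000 = -4950 N.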